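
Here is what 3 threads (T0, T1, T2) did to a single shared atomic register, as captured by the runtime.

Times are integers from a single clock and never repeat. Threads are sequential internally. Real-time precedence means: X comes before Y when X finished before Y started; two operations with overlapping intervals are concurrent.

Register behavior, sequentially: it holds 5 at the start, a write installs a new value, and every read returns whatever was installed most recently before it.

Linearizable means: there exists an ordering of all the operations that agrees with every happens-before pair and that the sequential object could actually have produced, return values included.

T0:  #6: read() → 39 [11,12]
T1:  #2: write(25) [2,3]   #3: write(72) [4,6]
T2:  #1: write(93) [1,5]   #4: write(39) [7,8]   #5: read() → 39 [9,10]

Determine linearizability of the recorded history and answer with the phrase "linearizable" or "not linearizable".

one valid linearization: #1, #2, #3, #4, #5, #6
1. #1 write(93), leaving value 93
2. #2 write(25), leaving value 25
3. #3 write(72), leaving value 72
4. #4 write(39), leaving value 39
5. #5 read() → 39, leaving value 39
6. #6 read() → 39, leaving value 39

linearizable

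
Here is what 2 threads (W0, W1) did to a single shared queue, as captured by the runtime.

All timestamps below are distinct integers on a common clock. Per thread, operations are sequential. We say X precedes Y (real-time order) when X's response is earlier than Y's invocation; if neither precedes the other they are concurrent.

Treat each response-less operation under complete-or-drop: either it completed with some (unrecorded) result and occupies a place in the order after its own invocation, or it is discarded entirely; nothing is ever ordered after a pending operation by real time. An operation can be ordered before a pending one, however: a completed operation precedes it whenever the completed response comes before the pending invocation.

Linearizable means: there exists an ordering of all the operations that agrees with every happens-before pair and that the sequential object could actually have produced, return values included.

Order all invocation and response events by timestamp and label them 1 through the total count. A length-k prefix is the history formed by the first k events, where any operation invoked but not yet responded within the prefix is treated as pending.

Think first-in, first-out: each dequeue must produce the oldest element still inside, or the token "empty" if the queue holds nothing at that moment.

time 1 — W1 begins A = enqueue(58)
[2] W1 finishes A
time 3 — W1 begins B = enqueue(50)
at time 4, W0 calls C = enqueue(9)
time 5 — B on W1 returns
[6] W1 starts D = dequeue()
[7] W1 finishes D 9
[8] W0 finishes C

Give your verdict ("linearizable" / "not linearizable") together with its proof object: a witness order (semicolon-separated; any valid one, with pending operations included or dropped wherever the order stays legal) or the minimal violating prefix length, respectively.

not linearizable — minimal violating prefix: 7 events

through event 6 a valid linearization exists; event 7 (D responding at time 7) ends that
a single order respects real time; the 3 completed queue operations fail replay along it
including or dropping the 1 pending operation (C) in any combination fails
one such order, A, B, D (pending dropped), breaks at step 3 where D dequeue() → 9 is illegal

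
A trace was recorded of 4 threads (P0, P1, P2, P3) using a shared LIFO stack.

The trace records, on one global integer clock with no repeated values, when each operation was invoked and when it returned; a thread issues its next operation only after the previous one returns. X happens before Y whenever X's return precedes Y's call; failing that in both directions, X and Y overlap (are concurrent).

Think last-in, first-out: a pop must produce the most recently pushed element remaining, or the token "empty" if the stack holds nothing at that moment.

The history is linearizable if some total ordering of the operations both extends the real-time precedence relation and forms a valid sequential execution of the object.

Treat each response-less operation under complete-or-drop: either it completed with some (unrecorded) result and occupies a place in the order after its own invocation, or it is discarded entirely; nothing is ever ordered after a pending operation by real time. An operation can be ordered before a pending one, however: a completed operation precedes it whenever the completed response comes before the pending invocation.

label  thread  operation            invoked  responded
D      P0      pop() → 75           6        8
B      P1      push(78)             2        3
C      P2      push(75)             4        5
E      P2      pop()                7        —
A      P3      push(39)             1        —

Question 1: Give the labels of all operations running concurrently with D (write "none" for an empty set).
D runs from 6 to 8; window-overlapping ops are concurrent
A [1,…): concurrent
B [2,3]: before
C [4,5]: before
E [7,…): concurrent

A, E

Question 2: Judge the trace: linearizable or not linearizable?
a witness: A, B, C, D
step 1: A push(39) (pending, included) — stack <39>
step 2: B push(78) — stack <39,78>
step 3: C push(75) — stack <39,78,75>
step 4: D pop() → 75 — stack <39,78>

linearizable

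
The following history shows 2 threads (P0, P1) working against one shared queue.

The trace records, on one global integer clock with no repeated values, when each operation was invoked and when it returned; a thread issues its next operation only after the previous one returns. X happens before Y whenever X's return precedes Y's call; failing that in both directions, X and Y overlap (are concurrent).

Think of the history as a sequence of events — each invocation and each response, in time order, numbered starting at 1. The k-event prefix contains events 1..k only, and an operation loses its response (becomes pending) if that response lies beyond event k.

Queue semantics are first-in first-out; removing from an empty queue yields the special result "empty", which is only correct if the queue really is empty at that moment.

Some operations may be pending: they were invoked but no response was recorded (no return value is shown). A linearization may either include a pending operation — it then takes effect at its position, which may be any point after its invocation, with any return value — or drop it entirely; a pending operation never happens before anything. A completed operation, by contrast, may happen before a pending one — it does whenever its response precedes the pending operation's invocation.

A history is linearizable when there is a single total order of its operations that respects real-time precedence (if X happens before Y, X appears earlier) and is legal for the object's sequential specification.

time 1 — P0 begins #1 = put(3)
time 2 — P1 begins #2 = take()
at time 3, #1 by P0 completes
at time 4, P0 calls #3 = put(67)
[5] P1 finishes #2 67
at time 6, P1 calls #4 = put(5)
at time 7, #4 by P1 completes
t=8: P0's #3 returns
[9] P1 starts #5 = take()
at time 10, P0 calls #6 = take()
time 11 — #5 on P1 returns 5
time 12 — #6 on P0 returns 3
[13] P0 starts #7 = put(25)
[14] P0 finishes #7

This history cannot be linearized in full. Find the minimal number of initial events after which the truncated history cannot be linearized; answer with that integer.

one valid order for events 1..4 is #1:
step 1: #1 put(3) — queue <3>
at event 5 (#2's time-5 response) nothing linearizes any more
no escape via the 1 pending operation (#3): every completion choice fails
take #1, #2 (pending dropped): step 2 already fails, because #2 take() → 67 cannot occur there
take #2, #1 (pending dropped): step 1 already fails, because #2 take() → 67 cannot occur there

5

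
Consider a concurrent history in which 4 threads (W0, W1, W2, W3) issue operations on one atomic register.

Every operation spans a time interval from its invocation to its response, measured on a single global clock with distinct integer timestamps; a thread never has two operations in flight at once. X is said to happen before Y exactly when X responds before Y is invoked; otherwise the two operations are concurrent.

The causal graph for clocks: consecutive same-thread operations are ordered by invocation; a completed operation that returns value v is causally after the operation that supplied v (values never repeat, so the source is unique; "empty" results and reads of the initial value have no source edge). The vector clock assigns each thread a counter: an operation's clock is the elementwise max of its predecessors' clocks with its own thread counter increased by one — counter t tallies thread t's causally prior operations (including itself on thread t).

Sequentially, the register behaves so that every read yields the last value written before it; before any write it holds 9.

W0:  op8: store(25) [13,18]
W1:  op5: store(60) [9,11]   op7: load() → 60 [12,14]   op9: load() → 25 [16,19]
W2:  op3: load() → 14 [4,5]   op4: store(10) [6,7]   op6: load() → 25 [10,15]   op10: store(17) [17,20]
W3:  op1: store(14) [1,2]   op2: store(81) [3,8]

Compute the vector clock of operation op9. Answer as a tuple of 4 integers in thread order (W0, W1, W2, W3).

op1 (invocation 1): nothing precedes it; W3's component alone gives (0, 0, 0, 1)
op5 (invocation 9): nothing precedes it; W1's component alone gives (0, 1, 0, 0)
op8 (invocation 13): nothing precedes it; W0's component alone gives (1, 0, 0, 0)
VC(op2, invoked at 3): max of VC(op1)=(0, 0, 0, 1), then +1 on thread W3 → (0, 0, 0, 2)
VC(op3, invoked at 4): max of VC(op1)=(0, 0, 0, 1), then +1 on thread W2 → (0, 0, 1, 1)
VC(op7, invoked at 12): max of VC(op5)=(0, 1, 0, 0), then +1 on thread W1 → (0, 2, 0, 0)
VC(op4, invoked at 6): max of VC(op3)=(0, 0, 1, 1), then +1 on thread W2 → (0, 0, 2, 1)
VC(op9, invoked at 16): max of VC(op7)=(0, 2, 0, 0), VC(op8)=(1, 0, 0, 0), then +1 on thread W1 → (1, 3, 0, 0)
VC(op6, invoked at 10): max of VC(op4)=(0, 0, 2, 1), VC(op8)=(1, 0, 0, 0), then +1 on thread W2 → (1, 0, 3, 1)
VC(op10, invoked at 17): max of VC(op6)=(1, 0, 3, 1), then +1 on thread W2 → (1, 0, 4, 1)
target: VC(op9) = (1, 3, 0, 0)

(1, 3, 0, 0)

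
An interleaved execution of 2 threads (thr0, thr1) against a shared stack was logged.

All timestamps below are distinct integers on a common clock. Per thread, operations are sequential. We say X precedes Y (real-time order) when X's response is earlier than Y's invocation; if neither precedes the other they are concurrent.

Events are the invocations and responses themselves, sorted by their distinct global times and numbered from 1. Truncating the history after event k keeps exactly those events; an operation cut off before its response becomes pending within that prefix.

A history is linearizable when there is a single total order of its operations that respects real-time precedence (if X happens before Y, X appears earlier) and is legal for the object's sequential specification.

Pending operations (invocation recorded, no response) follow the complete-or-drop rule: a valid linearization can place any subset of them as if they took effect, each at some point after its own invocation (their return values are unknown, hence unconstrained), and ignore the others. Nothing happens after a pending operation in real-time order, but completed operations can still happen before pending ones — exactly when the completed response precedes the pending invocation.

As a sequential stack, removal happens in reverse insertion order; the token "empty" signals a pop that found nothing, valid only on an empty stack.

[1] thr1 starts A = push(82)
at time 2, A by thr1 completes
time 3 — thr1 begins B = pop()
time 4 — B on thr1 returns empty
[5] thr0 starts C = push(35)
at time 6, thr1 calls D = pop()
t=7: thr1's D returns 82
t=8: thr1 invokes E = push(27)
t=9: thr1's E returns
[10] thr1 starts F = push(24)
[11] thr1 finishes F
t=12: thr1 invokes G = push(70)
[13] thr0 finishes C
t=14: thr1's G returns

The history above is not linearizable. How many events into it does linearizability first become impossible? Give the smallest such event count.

a valid linearization of events 1..3 exists, for instance A:
1. A push(82), leaving stack <82>
with event 4 included (B responding at time 4), all real-time-consistent orders fail
e.g. A, B: illegal at step 2, since B pop() → empty cannot apply there

4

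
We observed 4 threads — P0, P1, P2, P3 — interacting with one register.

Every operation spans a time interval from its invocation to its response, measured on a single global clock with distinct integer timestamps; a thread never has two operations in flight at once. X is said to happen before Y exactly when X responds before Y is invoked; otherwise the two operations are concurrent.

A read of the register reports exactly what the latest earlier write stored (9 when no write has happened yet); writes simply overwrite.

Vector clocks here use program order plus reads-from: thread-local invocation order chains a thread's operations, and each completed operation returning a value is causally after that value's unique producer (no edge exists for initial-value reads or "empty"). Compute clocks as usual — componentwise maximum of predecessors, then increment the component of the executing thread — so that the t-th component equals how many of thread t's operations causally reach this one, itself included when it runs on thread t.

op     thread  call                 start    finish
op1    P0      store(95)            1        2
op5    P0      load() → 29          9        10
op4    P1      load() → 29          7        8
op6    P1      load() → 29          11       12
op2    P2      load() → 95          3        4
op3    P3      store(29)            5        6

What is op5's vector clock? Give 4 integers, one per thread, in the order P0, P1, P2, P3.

op3 (invocation 5): nothing precedes it; P3's component alone gives (0, 0, 0, 1)
op1 (invocation 1): nothing precedes it; P0's component alone gives (1, 0, 0, 0)
invoked at 7, op4 merges VC(op3)=(0, 0, 0, 1) and bumps P1's slot → (0, 1, 0, 1)
invoked at 3, op2 merges VC(op1)=(1, 0, 0, 0) and bumps P2's slot → (1, 0, 1, 0)
invoked at 11, op6 merges VC(op3)=(0, 0, 0, 1), VC(op4)=(0, 1, 0, 1) and bumps P1's slot → (0, 2, 0, 1)
invoked at 9, op5 merges VC(op1)=(1, 0, 0, 0), VC(op3)=(0, 0, 0, 1) and bumps P0's slot → (2, 0, 0, 1)
target: VC(op5) = (2, 0, 0, 1)

(2, 0, 0, 1)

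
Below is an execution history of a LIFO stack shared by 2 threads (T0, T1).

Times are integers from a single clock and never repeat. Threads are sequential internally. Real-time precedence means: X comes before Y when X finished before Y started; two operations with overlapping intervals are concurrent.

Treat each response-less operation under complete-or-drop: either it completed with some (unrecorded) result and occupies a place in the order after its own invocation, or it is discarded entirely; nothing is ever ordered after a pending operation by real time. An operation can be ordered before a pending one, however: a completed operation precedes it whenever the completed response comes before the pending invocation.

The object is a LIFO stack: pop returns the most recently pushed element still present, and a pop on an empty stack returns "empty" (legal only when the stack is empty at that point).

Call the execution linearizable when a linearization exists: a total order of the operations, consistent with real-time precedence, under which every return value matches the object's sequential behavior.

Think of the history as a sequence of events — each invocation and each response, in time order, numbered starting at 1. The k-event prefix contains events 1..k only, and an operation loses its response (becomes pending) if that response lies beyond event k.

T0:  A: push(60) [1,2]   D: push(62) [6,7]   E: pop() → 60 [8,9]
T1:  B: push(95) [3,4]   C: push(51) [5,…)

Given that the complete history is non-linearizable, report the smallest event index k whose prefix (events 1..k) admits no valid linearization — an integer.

9

events 1..8 are linearizable; a witness order is A, B, C, D:
after step 1 (A push(60)): stack <60>
after step 2 (B push(95)): stack <60,95>
after step 3 (C push(51) (pending, included)): stack <60,95,51>
after step 4 (D push(62)): stack <60,95,51,62>
with event 9 included (E responding at time 9), all real-time-consistent orders fail
no completion choice of the 1 pending operation (C) rescues it — every subset was tried
one such order, A, B, D, E (pending dropped), breaks at step 4 where E pop() → 60 is illegal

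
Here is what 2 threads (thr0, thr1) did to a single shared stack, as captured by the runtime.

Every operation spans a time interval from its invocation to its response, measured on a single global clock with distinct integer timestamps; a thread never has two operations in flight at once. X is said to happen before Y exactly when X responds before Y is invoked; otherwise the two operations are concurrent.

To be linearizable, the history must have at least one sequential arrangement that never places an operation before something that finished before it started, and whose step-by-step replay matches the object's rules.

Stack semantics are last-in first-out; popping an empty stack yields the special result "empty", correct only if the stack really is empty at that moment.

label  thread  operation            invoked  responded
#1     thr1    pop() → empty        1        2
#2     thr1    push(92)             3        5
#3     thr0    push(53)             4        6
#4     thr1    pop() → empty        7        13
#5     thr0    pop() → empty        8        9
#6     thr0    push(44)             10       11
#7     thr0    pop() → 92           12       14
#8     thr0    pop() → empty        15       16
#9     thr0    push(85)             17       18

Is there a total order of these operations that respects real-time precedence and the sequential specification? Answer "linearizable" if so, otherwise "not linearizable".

not linearizable

already the first 9 events (up to #5's response at time 9) admit no linearization; the first 8 still do
every one of the 2 real-time-consistent orders over 4 completed stack ops fails the sequential spec
no escape via the 1 pending operation (#4): every completion choice fails
for example #1, #2, #3, #5 (pending dropped) fails at step 4: #5 pop() → empty is not legal there
for example #1, #3, #2, #5 (pending dropped) fails at step 4: #5 pop() → empty is not legal there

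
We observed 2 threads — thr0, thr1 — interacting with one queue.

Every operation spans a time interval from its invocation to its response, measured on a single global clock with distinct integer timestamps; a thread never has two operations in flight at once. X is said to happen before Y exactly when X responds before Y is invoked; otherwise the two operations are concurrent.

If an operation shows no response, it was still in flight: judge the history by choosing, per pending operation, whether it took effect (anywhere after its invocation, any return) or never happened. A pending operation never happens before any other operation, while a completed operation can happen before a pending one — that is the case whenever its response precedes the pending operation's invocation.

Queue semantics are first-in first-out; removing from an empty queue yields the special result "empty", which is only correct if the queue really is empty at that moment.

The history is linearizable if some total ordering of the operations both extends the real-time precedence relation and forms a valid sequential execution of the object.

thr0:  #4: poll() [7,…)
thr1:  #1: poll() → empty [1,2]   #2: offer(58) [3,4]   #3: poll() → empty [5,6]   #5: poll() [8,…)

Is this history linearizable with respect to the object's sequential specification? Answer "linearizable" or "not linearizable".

not linearizable

events 1..5 are fine; event 6 — the response of #3 at time 6 — makes the prefix non-linearizable
one real-time candidate order over the 3 completed operations — the queue replay rejects it
sample order #1, #2, #3 stalls at step 3 — #3 poll() → empty has no legal effect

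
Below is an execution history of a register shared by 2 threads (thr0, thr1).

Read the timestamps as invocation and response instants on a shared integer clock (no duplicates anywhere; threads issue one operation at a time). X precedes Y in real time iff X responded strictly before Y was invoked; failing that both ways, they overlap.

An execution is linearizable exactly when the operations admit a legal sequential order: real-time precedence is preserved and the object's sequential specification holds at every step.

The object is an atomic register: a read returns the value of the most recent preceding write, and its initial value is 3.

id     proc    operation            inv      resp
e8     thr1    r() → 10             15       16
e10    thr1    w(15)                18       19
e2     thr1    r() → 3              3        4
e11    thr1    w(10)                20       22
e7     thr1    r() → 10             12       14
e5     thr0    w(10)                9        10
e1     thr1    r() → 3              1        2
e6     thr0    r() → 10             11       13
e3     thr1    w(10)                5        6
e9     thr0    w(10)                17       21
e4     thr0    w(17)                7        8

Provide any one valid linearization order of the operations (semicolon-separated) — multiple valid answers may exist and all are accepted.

1. e1 r() → 3, leaving value 3
2. e2 r() → 3, leaving value 3
3. e3 w(10), leaving value 10
4. e4 w(17), leaving value 17
5. e5 w(10), leaving value 10
6. e6 r() → 10, leaving value 10
7. e7 r() → 10, leaving value 10
8. e8 r() → 10, leaving value 10
9. e9 w(10), leaving value 10
10. e10 w(15), leaving value 15
11. e11 w(10), leaving value 10

e1; e2; e3; e4; e5; e6; e7; e8; e9; e10; e11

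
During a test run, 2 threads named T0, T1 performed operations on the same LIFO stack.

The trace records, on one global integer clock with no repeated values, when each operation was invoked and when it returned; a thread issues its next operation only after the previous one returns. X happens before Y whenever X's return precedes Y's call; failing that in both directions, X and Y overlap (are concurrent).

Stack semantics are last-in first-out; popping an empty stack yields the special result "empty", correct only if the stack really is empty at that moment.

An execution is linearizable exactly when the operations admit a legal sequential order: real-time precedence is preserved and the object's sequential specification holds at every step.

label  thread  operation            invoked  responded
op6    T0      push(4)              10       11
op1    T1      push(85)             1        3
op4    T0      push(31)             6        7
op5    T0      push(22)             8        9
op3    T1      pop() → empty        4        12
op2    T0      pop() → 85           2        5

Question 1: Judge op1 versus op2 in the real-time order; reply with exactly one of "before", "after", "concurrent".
concurrent

op1 spans [1,3], op2 spans [2,5]
the intervals overlap in both directions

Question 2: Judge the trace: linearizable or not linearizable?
linearizable

a witness: op1, op2, op3, op4, op5, op6
1. op1 push(85), leaving stack <85>
2. op2 pop() → 85, leaving stack <>
3. op3 pop() → empty, leaving stack <>
4. op4 push(31), leaving stack <31>
5. op5 push(22), leaving stack <31,22>
6. op6 push(4), leaving stack <31,22,4>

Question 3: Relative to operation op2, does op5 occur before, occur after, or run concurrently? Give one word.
after

op5 spans [8,9], op2 spans [2,5]
resp(op2)=5 < inv(op5)=8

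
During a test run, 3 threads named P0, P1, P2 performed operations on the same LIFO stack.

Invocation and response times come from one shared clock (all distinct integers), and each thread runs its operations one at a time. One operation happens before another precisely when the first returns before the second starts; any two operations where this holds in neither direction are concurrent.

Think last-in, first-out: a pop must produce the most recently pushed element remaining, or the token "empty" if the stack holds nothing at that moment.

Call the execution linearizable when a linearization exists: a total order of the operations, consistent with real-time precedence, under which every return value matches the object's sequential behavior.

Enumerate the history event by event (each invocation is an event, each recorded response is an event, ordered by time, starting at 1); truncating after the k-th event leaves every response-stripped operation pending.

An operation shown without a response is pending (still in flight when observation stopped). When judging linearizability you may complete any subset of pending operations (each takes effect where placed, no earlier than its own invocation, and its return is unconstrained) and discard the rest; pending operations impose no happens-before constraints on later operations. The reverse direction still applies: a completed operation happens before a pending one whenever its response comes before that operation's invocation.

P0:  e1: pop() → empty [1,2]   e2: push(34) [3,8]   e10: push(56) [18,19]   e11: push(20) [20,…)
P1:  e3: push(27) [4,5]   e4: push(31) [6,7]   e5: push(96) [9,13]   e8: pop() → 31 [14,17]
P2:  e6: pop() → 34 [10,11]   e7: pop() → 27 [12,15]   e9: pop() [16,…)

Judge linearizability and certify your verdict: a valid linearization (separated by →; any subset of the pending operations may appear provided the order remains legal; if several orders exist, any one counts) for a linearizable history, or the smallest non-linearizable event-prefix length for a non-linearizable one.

not linearizable — minimal violating prefix: 15 events

already the first 15 events (up to e7's response at time 15) admit no linearization; the first 14 still do
real-time-consistent orders of the 7 completed operations: 9 — all fail the LIFO stack replay
include/drop combinations of the 1 pending operation (e8) were all tried; none helps
e.g. e1, e2, e3, e4, e5, e6, e7 (pending dropped): illegal at step 6, since e6 pop() → 34 cannot apply there
e.g. e1, e2, e3, e4, e6, e5, e7 (pending dropped): illegal at step 5, since e6 pop() → 34 cannot apply there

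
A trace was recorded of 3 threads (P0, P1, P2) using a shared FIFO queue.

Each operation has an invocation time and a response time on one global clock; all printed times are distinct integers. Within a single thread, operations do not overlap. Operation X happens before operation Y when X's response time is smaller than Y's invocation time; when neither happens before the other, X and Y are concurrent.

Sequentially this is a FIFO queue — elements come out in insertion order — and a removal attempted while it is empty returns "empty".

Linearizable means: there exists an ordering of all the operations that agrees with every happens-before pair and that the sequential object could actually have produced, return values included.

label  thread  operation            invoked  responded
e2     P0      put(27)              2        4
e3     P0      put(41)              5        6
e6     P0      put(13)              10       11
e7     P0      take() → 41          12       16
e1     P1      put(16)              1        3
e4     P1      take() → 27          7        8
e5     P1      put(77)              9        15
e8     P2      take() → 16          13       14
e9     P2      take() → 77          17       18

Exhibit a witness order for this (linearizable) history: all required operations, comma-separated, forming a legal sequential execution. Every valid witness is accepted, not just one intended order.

e2, e1, e3, e4, e5, e6, e8, e7, e9

1. e2 put(27), leaving queue <27>
2. e1 put(16), leaving queue <27,16>
3. e3 put(41), leaving queue <27,16,41>
4. e4 take() → 27, leaving queue <16,41>
5. e5 put(77), leaving queue <16,41,77>
6. e6 put(13), leaving queue <16,41,77,13>
7. e8 take() → 16, leaving queue <41,77,13>
8. e7 take() → 41, leaving queue <77,13>
9. e9 take() → 77, leaving queue <13>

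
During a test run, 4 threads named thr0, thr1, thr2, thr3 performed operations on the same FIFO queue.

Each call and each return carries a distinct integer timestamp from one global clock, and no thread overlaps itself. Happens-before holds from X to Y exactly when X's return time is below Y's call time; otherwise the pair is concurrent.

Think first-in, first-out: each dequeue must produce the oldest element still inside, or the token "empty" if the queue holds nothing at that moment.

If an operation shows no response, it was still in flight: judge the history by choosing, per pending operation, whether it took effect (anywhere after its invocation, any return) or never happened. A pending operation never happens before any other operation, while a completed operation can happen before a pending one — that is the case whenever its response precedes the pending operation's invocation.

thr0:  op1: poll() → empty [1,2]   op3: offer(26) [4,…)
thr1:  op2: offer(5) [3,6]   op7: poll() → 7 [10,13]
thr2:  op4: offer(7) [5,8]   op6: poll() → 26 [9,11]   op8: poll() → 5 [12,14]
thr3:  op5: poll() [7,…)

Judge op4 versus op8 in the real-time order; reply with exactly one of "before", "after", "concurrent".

before

op4 spans [5,8], op8 spans [12,14]
resp(op4)=8 < inv(op8)=12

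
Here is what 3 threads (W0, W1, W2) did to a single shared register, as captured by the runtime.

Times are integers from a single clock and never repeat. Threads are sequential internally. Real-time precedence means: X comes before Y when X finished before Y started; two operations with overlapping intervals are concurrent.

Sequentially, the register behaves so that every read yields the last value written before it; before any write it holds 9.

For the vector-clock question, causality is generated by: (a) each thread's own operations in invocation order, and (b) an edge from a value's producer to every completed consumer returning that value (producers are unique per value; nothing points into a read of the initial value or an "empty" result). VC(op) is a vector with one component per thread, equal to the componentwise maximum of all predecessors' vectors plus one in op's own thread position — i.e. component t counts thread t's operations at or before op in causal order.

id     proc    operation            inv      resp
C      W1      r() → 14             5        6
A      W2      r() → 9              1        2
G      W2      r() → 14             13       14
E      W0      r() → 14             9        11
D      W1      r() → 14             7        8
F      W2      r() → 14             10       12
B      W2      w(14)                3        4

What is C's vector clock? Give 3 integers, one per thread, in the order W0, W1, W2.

(0, 1, 2)

VC(A, invoked at 1): no causal predecessors; +1 on W2 → (0, 0, 1)
from VC(A)=(0, 0, 1), B (invoked 3) maxes components and bumps W2 → (0, 0, 2)
from VC(B)=(0, 0, 2), F (invoked 10) maxes components and bumps W2 → (0, 0, 3)
from VC(B)=(0, 0, 2), C (invoked 5) maxes components and bumps W1 → (0, 1, 2)
from VC(B)=(0, 0, 2), E (invoked 9) maxes components and bumps W0 → (1, 0, 2)
from VC(B)=(0, 0, 2), VC(F)=(0, 0, 3), G (invoked 13) maxes components and bumps W2 → (0, 0, 4)
from VC(B)=(0, 0, 2), VC(C)=(0, 1, 2), D (invoked 7) maxes components and bumps W1 → (0, 2, 2)
target: VC(C) = (0, 1, 2)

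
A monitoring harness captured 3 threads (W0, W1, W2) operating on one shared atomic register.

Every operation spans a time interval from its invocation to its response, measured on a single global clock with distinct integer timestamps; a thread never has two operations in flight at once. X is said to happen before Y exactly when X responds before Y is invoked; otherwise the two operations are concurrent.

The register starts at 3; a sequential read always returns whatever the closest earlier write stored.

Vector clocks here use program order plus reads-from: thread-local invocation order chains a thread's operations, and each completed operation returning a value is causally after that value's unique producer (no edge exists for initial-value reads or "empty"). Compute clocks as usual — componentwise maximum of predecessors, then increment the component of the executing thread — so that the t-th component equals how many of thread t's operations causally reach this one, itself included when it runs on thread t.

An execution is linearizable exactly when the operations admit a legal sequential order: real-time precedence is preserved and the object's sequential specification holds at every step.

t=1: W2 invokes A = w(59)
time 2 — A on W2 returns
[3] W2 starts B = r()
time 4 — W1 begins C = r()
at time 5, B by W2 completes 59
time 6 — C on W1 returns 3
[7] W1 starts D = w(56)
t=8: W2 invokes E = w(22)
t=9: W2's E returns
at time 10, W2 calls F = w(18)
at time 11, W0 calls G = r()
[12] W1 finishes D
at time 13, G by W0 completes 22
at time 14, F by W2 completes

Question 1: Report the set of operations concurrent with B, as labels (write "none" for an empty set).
Answer: C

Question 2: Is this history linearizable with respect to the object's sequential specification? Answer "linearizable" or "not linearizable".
already the first 6 events (up to C's response at time 6) admit no linearization; the first 5 still do
all 2 real-time-respecting orders fail — 3 completed atomic register operations, no legal replay
take A, B, C: step 3 already fails, because C r() → 3 cannot occur there
take A, C, B: step 2 already fails, because C r() → 3 cannot occur there

not linearizable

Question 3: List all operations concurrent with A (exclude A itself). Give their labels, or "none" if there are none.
Answer: none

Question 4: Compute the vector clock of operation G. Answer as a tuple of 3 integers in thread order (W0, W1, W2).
Answer: (1, 0, 3)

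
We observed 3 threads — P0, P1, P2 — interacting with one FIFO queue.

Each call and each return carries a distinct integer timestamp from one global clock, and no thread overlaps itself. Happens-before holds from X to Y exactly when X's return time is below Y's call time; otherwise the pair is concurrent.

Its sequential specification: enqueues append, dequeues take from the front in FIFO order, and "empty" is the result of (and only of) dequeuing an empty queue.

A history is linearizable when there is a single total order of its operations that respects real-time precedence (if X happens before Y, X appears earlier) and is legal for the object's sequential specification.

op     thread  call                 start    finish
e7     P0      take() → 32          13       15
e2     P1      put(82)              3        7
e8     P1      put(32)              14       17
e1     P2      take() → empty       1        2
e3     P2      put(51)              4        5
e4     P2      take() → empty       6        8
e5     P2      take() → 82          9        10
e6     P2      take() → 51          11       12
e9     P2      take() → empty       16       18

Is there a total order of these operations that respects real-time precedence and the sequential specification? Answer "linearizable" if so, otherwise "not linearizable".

cut after 7 events: linearizable; cut after 8 events (e4 responds, time 8): not linearizable
no legal order exists: 3 real-time-consistent candidates over 4 completed FIFO queue operations, all rejected
take e1, e2, e3, e4: step 4 already fails, because e4 take() → empty cannot occur there
take e1, e3, e2, e4: step 4 already fails, because e4 take() → empty cannot occur there

not linearizable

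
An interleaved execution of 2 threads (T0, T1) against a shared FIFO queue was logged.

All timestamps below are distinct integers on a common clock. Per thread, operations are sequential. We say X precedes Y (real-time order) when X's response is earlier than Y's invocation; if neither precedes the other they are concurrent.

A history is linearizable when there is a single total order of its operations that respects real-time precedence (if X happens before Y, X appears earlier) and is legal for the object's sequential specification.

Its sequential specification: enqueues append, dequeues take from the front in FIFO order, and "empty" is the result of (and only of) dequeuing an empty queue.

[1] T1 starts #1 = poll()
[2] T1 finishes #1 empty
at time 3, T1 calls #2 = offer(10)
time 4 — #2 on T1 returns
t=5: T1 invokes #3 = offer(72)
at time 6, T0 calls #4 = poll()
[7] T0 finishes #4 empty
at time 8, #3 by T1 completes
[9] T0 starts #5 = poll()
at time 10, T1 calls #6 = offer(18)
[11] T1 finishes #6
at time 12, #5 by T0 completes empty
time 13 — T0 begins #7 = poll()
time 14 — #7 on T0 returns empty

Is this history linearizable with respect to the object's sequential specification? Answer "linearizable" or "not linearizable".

already the first 7 events (up to #4's response at time 7) admit no linearization; the first 6 still do
one real-time candidate order over the 3 completed operations — the FIFO queue replay rejects it
no escape via the 1 pending operation (#3): every completion choice fails
one such order, #1, #2, #4 (pending dropped), breaks at step 3 where #4 poll() → empty is illegal

not linearizable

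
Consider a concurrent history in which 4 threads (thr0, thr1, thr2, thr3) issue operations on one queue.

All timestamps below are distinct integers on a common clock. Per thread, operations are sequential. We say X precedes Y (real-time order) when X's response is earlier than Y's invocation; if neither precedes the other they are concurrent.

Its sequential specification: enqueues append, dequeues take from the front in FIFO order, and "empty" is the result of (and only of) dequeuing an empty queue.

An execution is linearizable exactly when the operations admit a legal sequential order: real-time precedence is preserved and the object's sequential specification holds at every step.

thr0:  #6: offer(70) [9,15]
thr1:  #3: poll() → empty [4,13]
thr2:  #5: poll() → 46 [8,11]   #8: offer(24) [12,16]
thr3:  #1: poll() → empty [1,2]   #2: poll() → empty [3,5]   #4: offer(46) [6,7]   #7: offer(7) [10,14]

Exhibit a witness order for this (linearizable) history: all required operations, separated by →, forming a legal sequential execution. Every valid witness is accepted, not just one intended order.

step 1: #1 poll() → empty — queue <>
step 2: #2 poll() → empty — queue <>
step 3: #3 poll() → empty — queue <>
step 4: #4 offer(46) — queue <46>
step 5: #5 poll() → 46 — queue <>
step 6: #6 offer(70) — queue <70>
step 7: #7 offer(7) — queue <70,7>
step 8: #8 offer(24) — queue <70,7,24>

#1 → #2 → #3 → #4 → #5 → #6 → #7 → #8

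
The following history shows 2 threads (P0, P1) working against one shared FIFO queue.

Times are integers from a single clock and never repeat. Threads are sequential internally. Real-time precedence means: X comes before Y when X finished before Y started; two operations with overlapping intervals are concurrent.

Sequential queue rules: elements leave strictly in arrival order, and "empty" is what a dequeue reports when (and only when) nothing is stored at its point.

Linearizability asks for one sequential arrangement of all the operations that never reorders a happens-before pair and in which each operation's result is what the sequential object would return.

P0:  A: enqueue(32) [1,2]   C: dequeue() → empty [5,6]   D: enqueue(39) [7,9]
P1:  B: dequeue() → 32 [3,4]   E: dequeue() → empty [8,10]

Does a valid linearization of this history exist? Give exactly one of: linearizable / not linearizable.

one valid linearization: A, B, C, E, D
step 1: A enqueue(32) — queue <32>
step 2: B dequeue() → 32 — queue <>
step 3: C dequeue() → empty — queue <>
step 4: E dequeue() → empty — queue <>
step 5: D enqueue(39) — queue <39>

linearizable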